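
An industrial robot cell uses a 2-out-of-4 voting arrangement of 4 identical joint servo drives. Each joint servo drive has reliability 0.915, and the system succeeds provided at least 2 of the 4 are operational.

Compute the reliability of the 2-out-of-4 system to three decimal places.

0.998

R = Σ_{i=2}^{4} C(4,i) p^i (1−p)^{4−i} with p = 0.915
C(4,2)·0.915^2·0.085^2 = 0.03629
C(4,3)·0.915^3·0.085^1 = 0.26046
C(4,4)·0.915^4·0.085^0 = 0.70095
Sum = 0.998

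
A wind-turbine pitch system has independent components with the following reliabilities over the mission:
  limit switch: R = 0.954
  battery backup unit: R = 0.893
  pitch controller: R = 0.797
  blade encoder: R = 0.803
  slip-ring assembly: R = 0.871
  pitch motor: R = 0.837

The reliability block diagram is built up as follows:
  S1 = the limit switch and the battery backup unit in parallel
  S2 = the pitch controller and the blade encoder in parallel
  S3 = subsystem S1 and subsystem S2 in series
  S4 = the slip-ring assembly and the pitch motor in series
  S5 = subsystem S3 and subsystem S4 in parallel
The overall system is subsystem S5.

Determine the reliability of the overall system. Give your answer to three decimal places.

0.988

Parallel (limit switch and battery backup unit): 1 − (1 − 0.95400)(1 − 0.89300) = 0.99508
Parallel (pitch controller and blade encoder): 1 − (1 − 0.79700)(1 − 0.80300) = 0.96001
Series ([0.99508] and [0.96001]): 0.99508 × 0.96001 = 0.95529
Series (slip-ring assembly and pitch motor): 0.87100 × 0.83700 = 0.72903
Parallel ([0.95529] and [0.72903]): 1 − (1 − 0.95529)(1 − 0.72903) = 0.988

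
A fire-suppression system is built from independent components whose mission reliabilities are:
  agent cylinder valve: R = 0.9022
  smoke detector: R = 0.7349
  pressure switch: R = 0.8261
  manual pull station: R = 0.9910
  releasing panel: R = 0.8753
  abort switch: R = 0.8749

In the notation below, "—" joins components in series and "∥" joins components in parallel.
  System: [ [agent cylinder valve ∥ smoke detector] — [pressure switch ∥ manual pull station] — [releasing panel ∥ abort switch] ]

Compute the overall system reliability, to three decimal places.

Parallel (agent cylinder valve and smoke detector): 1 − (1 − 0.90220)(1 − 0.73490) = 0.97407
Parallel (pressure switch and manual pull station): 1 − (1 − 0.82610)(1 − 0.99100) = 0.99843
Parallel (releasing panel and abort switch): 1 − (1 − 0.87530)(1 − 0.87490) = 0.98440
Series ([0.97407], [0.99843], and [0.98440]): 0.97407 × 0.99843 × 0.98440 = 0.957

0.957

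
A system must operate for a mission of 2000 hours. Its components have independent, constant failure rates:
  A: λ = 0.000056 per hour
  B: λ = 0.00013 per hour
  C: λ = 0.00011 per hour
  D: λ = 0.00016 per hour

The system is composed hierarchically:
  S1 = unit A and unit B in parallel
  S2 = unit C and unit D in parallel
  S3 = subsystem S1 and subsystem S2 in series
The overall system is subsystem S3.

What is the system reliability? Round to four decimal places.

R(A) = exp(−0.000056 × 2000) = 0.894044
R(B) = exp(−0.00013 × 2000) = 0.771052
R(C) = exp(−0.00011 × 2000) = 0.802519
R(D) = exp(−0.00016 × 2000) = 0.726149
Parallel (A and B): 1 − (1 − 0.894044)(1 − 0.771052) = 0.975742
Parallel (C and D): 1 − (1 − 0.802519)(1 − 0.726149) = 0.945920
Series ([0.975742] and [0.945920]): 0.975742 × 0.945920 = 0.9230

0.9230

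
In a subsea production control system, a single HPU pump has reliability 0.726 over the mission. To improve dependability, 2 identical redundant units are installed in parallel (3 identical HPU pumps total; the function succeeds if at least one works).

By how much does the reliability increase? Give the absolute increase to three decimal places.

R_before = 0.726
R_after = 1 − (1 − 0.726)^3 = 0.979
ΔR = 0.979 − 0.726 = 0.253

0.253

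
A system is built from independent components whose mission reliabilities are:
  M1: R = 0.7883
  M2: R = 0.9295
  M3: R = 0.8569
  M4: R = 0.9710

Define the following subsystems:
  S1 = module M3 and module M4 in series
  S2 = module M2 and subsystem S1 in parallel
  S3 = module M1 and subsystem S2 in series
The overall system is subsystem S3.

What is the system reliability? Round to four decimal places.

Series (M3 and M4): 0.856900 × 0.971000 = 0.832050
Parallel (M2 and [0.832050]): 1 − (1 − 0.929500)(1 − 0.832050) = 0.988160
Series (M1 and [0.988160]): 0.788300 × 0.988160 = 0.7790

0.7790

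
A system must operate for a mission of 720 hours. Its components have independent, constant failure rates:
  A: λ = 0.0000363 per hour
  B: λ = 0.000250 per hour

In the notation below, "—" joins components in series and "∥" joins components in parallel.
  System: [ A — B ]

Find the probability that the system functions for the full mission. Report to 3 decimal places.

R(A) = exp(−0.0000363 × 720) = 0.97420
R(B) = exp(−0.000250 × 720) = 0.83527
Series (A and B): 0.97420 × 0.83527 = 0.814

0.814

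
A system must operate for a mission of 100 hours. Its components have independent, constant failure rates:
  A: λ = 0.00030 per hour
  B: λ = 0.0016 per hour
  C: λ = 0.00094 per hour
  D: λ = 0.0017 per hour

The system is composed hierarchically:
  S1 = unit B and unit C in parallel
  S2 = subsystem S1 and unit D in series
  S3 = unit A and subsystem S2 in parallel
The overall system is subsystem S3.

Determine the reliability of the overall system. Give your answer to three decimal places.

R(A) = exp(−0.00030 × 100) = 0.97045
R(B) = exp(−0.0016 × 100) = 0.85214
R(C) = exp(−0.00094 × 100) = 0.91028
R(D) = exp(−0.0017 × 100) = 0.84366
Parallel (B and C): 1 − (1 − 0.85214)(1 − 0.91028) = 0.98673
Series ([0.98673] and D): 0.98673 × 0.84366 = 0.83246
Parallel (A and [0.83246]): 1 − (1 − 0.97045)(1 − 0.83246) = 0.995

0.995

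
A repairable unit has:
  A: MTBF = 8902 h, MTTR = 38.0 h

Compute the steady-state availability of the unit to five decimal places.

A(A) = MTBF/(MTBF+MTTR) = 8902/(8902+38.0) = 0.99575

0.99575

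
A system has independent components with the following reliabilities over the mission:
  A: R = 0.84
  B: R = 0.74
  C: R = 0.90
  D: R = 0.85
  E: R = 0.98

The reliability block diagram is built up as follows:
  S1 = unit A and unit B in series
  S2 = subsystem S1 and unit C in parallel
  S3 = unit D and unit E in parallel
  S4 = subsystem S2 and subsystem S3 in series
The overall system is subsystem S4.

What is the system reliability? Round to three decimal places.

0.959

Series (A and B): 0.84000 × 0.74000 = 0.62160
Parallel ([0.62160] and C): 1 − (1 − 0.62160)(1 − 0.90000) = 0.96216
Parallel (D and E): 1 − (1 − 0.85000)(1 − 0.98000) = 0.99700
Series ([0.96216] and [0.99700]): 0.96216 × 0.99700 = 0.959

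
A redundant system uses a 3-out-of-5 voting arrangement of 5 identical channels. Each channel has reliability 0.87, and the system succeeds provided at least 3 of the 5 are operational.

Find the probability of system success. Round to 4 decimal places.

R = Σ_{i=3}^{5} C(5,i) p^i (1−p)^{5−i} with p = 0.87
C(5,3)·0.87^3·0.13^2 = 0.111287
C(5,4)·0.87^4·0.13^1 = 0.372383
C(5,5)·0.87^5·0.13^0 = 0.498421
Sum = 0.9821

0.9821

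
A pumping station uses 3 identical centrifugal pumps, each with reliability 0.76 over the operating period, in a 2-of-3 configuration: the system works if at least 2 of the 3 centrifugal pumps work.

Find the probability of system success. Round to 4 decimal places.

0.8548

R = Σ_{i=2}^{3} C(3,i) p^i (1−p)^{3−i} with p = 0.76
C(3,2)·0.76^2·0.24^1 = 0.415872
C(3,3)·0.76^3·0.24^0 = 0.438976
Sum = 0.8548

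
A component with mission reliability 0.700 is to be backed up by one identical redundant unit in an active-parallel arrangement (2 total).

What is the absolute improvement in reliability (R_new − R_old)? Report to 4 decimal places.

0.2100

R_before = 0.700
R_after = 1 − (1 − 0.700)^2 = 0.9100
ΔR = 0.9100 − 0.700 = 0.2100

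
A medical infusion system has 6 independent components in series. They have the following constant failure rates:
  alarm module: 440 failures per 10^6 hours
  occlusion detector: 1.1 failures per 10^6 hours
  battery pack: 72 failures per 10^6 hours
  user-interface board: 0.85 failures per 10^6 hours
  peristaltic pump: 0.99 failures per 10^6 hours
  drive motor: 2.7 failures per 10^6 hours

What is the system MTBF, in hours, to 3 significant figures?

Series of exponential components: λ_sys = Σ λ_i
λ_sys = 0.00044 + 0.0000011 + 0.000072 + 0.00000085 + 0.00000099 + 0.0000027 = 5.1764e-04 /h
MTBF = 1 / λ_sys = 1930 h

1930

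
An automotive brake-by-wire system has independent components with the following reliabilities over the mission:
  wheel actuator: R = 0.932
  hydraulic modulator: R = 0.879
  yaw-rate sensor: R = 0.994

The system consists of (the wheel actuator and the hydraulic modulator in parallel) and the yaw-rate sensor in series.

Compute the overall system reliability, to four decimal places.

0.9858

Parallel (wheel actuator and hydraulic modulator): 1 − (1 − 0.932000)(1 − 0.879000) = 0.991772
Series ([0.991772] and yaw-rate sensor): 0.991772 × 0.994000 = 0.9858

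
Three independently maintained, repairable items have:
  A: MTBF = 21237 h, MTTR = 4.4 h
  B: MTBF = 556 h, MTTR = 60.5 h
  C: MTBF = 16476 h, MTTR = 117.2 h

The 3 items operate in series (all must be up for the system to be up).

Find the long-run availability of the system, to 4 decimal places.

A(A) = MTBF/(MTBF+MTTR) = 21237/(21237+4.4) = 0.999793
A(B) = MTBF/(MTBF+MTTR) = 556/(556+60.5) = 0.901865
A(C) = MTBF/(MTBF+MTTR) = 16476/(16476+117.2) = 0.992937
Series availability: 0.999793 × 0.901865 × 0.992937 = 0.8953

0.8953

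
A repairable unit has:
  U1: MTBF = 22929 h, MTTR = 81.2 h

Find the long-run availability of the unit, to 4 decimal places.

A(U1) = MTBF/(MTBF+MTTR) = 22929/(22929+81.2) = 0.9965

0.9965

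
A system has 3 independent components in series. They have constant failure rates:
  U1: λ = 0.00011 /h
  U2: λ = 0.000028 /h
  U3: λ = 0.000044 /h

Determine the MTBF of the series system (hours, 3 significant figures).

Series of exponential components: λ_sys = Σ λ_i
λ_sys = 0.00011 + 0.000028 + 0.000044 = 1.8200e-04 /h
MTBF = 1 / λ_sys = 5490 h

5490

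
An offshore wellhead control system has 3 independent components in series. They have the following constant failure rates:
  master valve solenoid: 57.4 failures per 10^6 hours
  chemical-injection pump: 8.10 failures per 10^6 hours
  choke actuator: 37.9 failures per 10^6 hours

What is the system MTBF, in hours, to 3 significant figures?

Series of exponential components: λ_sys = Σ λ_i
λ_sys = 0.0000574 + 0.00000810 + 0.0000379 = 1.0340e-04 /h
MTBF = 1 / λ_sys = 9670 h

9670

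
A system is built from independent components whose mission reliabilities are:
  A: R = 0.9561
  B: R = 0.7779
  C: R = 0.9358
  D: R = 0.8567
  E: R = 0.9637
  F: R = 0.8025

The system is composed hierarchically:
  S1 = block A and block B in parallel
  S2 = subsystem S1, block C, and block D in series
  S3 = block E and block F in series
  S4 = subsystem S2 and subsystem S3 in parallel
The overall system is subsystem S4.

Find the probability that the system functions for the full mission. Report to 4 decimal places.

Parallel (A and B): 1 − (1 − 0.956100)(1 − 0.777900) = 0.990250
Series ([0.990250], C, and D): 0.990250 × 0.935800 × 0.856700 = 0.793883
Series (E and F): 0.963700 × 0.802500 = 0.773369
Parallel ([0.793883] and [0.773369]): 1 − (1 − 0.793883)(1 − 0.773369) = 0.9533

0.9533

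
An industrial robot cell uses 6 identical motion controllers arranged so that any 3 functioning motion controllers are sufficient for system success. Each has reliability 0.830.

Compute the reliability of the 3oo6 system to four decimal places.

R = Σ_{i=3}^{6} C(6,i) p^i (1−p)^{6−i} with p = 0.830
C(6,3)·0.830^3·0.170^3 = 0.056184
C(6,4)·0.830^4·0.170^2 = 0.205732
C(6,5)·0.830^5·0.170^1 = 0.401782
C(6,6)·0.830^6·0.170^0 = 0.326940
Sum = 0.9906

0.9906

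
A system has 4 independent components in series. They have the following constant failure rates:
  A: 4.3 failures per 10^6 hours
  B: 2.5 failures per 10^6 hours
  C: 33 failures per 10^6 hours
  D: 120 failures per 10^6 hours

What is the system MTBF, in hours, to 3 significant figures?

6260

Series of exponential components: λ_sys = Σ λ_i
λ_sys = 0.0000043 + 0.0000025 + 0.000033 + 0.00012 = 1.5980e-04 /h
MTBF = 1 / λ_sys = 6260 h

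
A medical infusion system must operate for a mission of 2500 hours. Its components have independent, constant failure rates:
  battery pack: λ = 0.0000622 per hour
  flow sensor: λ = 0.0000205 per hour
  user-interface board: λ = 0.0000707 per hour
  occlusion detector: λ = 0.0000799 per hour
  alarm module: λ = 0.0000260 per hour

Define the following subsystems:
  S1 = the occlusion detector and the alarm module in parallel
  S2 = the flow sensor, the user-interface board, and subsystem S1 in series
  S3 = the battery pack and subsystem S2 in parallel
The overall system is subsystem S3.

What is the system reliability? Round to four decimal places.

0.9693

R(battery pack) = exp(−0.0000622 × 2500) = 0.855987
R(flow sensor) = exp(−0.0000205 × 2500) = 0.950041
R(user-interface board) = exp(−0.0000707 × 2500) = 0.837989
R(occlusion detector) = exp(−0.0000799 × 2500) = 0.818935
R(alarm module) = exp(−0.0000260 × 2500) = 0.937067
Parallel (occlusion detector and alarm module): 1 − (1 − 0.818935)(1 − 0.937067) = 0.988605
Series (flow sensor, user-interface board, and [0.988605]): 0.950041 × 0.837989 × 0.988605 = 0.787052
Parallel (battery pack and [0.787052]): 1 − (1 − 0.855987)(1 − 0.787052) = 0.9693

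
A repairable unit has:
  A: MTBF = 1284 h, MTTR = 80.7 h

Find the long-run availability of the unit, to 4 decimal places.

A(A) = MTBF/(MTBF+MTTR) = 1284/(1284+80.7) = 0.9409

0.9409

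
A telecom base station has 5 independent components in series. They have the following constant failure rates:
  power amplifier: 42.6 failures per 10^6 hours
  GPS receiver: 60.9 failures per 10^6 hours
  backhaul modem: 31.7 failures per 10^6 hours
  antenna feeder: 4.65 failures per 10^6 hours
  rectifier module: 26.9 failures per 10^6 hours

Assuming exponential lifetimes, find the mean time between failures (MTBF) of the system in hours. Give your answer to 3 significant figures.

Series of exponential components: λ_sys = Σ λ_i
λ_sys = 0.0000426 + 0.0000609 + 0.0000317 + 0.00000465 + 0.0000269 = 1.6675e-04 /h
MTBF = 1 / λ_sys = 6000 h

6000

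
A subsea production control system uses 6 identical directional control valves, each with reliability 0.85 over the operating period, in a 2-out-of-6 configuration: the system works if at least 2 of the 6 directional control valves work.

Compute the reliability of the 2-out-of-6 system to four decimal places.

R = Σ_{i=2}^{6} C(6,i) p^i (1−p)^{6−i} with p = 0.85
C(6,2)·0.85^2·0.15^4 = 0.005486
C(6,3)·0.85^3·0.15^3 = 0.041453
C(6,4)·0.85^4·0.15^2 = 0.176177
C(6,5)·0.85^5·0.15^1 = 0.399335
C(6,6)·0.85^6·0.15^0 = 0.377150
Sum = 0.9996

0.9996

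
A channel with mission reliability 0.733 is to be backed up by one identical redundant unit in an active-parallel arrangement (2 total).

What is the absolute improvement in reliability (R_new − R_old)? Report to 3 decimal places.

R_before = 0.733
R_after = 1 − (1 − 0.733)^2 = 0.929
ΔR = 0.929 − 0.733 = 0.196

0.196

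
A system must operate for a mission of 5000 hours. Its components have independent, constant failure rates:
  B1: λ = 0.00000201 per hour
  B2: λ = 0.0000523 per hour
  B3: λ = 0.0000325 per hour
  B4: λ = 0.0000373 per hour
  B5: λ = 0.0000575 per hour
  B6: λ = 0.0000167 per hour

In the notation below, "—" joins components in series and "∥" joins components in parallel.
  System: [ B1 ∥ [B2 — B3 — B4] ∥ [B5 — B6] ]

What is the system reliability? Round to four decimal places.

0.9986

R(B1) = exp(−0.00000201 × 5000) = 0.990000
R(B2) = exp(−0.0000523 × 5000) = 0.769896
R(B3) = exp(−0.0000325 × 5000) = 0.850016
R(B4) = exp(−0.0000373 × 5000) = 0.829859
R(B5) = exp(−0.0000575 × 5000) = 0.750137
R(B6) = exp(−0.0000167 × 5000) = 0.919891
Series (B2, B3, and B4): 0.769896 × 0.850016 × 0.829859 = 0.543080
Series (B5 and B6): 0.750137 × 0.919891 = 0.690044
Parallel (B1, [0.543080], and [0.690044]): 1 − (1 − 0.990000)(1 − 0.543080)(1 − 0.690044) = 0.9986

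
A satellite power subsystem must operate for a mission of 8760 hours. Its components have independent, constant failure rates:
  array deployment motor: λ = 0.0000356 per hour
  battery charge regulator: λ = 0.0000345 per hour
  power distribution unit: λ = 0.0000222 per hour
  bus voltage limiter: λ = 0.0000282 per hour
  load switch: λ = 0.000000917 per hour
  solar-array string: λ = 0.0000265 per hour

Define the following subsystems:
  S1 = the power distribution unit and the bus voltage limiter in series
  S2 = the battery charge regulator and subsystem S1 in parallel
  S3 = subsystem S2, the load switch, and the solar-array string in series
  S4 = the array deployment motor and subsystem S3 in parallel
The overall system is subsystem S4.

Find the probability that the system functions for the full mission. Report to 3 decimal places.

R(array deployment motor) = exp(−0.0000356 × 8760) = 0.73209
R(battery charge regulator) = exp(−0.0000345 × 8760) = 0.73918
R(power distribution unit) = exp(−0.0000222 × 8760) = 0.82327
R(bus voltage limiter) = exp(−0.0000282 × 8760) = 0.78112
R(load switch) = exp(−0.000000917 × 8760) = 0.99200
R(solar-array string) = exp(−0.0000265 × 8760) = 0.79284
Series (power distribution unit and bus voltage limiter): 0.82327 × 0.78112 = 0.64307
Parallel (battery charge regulator and [0.64307]): 1 − (1 − 0.73918)(1 − 0.64307) = 0.90691
Series ([0.90691], load switch, and solar-array string): 0.90691 × 0.99200 × 0.79284 = 0.71328
Parallel (array deployment motor and [0.71328]): 1 − (1 − 0.73209)(1 − 0.71328) = 0.923

0.923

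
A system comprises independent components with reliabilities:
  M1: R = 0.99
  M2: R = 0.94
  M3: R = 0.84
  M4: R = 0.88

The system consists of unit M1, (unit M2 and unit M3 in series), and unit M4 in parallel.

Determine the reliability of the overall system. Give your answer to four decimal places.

Series (M2 and M3): 0.940000 × 0.840000 = 0.789600
Parallel (M1, [0.789600], and M4): 1 − (1 − 0.990000)(1 − 0.789600)(1 − 0.880000) = 0.9997

0.9997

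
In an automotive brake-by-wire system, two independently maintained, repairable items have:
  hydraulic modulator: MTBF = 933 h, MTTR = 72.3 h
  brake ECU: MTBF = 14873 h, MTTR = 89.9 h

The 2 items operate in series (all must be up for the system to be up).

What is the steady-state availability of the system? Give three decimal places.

A(hydraulic modulator) = MTBF/(MTBF+MTTR) = 933/(933+72.3) = 0.928081
A(brake ECU) = MTBF/(MTBF+MTTR) = 14873/(14873+89.9) = 0.993992
Series availability: 0.928081 × 0.993992 = 0.923

0.923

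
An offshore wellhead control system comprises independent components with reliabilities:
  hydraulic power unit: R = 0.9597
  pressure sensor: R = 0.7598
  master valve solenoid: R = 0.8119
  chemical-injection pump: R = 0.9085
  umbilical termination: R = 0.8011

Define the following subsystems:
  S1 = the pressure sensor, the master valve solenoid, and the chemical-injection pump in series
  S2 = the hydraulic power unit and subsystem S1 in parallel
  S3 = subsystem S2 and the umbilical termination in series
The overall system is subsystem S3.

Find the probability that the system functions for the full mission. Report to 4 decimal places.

0.7869

Series (pressure sensor, master valve solenoid, and chemical-injection pump): 0.759800 × 0.811900 × 0.908500 = 0.560437
Parallel (hydraulic power unit and [0.560437]): 1 − (1 − 0.959700)(1 − 0.560437) = 0.982286
Series ([0.982286] and umbilical termination): 0.982286 × 0.801100 = 0.7869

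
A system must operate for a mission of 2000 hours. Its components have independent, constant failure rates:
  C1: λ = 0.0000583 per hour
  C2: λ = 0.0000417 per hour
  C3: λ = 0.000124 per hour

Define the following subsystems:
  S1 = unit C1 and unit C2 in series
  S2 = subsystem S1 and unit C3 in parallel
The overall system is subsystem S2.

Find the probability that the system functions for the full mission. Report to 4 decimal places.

0.9602

R(C1) = exp(−0.0000583 × 2000) = 0.889941
R(C2) = exp(−0.0000417 × 2000) = 0.919983
R(C3) = exp(−0.000124 × 2000) = 0.780360
Series (C1 and C2): 0.889941 × 0.919983 = 0.818731
Parallel ([0.818731] and C3): 1 − (1 − 0.818731)(1 − 0.780360) = 0.9602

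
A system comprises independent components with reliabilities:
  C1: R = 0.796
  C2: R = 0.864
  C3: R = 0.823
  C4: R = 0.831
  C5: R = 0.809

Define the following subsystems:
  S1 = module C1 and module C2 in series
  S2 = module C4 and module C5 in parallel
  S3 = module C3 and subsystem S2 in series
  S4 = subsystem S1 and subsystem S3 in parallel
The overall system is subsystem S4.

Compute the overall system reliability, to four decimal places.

0.9364

Series (C1 and C2): 0.796000 × 0.864000 = 0.687744
Parallel (C4 and C5): 1 − (1 − 0.831000)(1 − 0.809000) = 0.967721
Series (C3 and [0.967721]): 0.823000 × 0.967721 = 0.796434
Parallel ([0.687744] and [0.796434]): 1 − (1 − 0.687744)(1 − 0.796434) = 0.9364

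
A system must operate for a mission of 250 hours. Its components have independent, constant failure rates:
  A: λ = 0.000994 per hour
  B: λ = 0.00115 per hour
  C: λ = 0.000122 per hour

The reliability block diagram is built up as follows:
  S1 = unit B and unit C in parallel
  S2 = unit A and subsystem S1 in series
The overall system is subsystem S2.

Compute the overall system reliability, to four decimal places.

R(A) = exp(−0.000994 × 250) = 0.779970
R(B) = exp(−0.00115 × 250) = 0.750137
R(C) = exp(−0.000122 × 250) = 0.969960
Parallel (B and C): 1 − (1 − 0.750137)(1 − 0.969960) = 0.992494
Series (A and [0.992494]): 0.779970 × 0.992494 = 0.7741

0.7741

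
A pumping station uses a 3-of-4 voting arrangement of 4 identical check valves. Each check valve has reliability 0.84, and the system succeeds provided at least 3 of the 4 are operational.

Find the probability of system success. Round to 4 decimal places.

0.8772

R = Σ_{i=3}^{4} C(4,i) p^i (1−p)^{4−i} with p = 0.84
C(4,3)·0.84^3·0.16^1 = 0.379331
C(4,4)·0.84^4·0.16^0 = 0.497871
Sum = 0.8772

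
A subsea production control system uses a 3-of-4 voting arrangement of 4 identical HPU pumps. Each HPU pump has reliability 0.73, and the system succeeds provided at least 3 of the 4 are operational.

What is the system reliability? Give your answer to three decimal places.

0.704

R = Σ_{i=3}^{4} C(4,i) p^i (1−p)^{4−i} with p = 0.73
C(4,3)·0.73^3·0.27^1 = 0.42014
C(4,4)·0.73^4·0.27^0 = 0.28398
Sum = 0.704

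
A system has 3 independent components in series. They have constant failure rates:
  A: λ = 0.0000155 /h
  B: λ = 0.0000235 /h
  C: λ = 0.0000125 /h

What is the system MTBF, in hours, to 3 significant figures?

19400

Series of exponential components: λ_sys = Σ λ_i
λ_sys = 0.0000155 + 0.0000235 + 0.0000125 = 5.1500e-05 /h
MTBF = 1 / λ_sys = 19400 h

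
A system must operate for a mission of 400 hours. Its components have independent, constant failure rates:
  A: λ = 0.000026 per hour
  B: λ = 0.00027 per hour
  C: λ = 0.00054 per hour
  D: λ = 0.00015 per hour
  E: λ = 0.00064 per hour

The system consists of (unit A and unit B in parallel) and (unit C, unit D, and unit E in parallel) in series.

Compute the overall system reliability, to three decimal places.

0.996

R(A) = exp(−0.000026 × 400) = 0.98965
R(B) = exp(−0.00027 × 400) = 0.89763
R(C) = exp(−0.00054 × 400) = 0.80574
R(D) = exp(−0.00015 × 400) = 0.94176
R(E) = exp(−0.00064 × 400) = 0.77414
Parallel (A and B): 1 − (1 − 0.98965)(1 − 0.89763) = 0.99894
Parallel (C, D, and E): 1 − (1 − 0.80574)(1 − 0.94176)(1 − 0.77414) = 0.99744
Series ([0.99894] and [0.99744]): 0.99894 × 0.99744 = 0.996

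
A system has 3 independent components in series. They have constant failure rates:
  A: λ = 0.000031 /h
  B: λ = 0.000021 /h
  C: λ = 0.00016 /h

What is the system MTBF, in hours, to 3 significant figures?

4720

Series of exponential components: λ_sys = Σ λ_i
λ_sys = 0.000031 + 0.000021 + 0.00016 = 2.1200e-04 /h
MTBF = 1 / λ_sys = 4720 h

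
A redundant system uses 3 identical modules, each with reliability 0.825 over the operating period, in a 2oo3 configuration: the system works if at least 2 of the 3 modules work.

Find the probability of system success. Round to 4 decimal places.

0.9188

R = Σ_{i=2}^{3} C(3,i) p^i (1−p)^{3−i} with p = 0.825
C(3,2)·0.825^2·0.175^1 = 0.357328
C(3,3)·0.825^3·0.175^0 = 0.561516
Sum = 0.9188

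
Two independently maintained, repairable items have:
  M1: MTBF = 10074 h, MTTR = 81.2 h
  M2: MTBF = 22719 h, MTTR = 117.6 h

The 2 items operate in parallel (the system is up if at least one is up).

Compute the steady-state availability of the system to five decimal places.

A(M1) = MTBF/(MTBF+MTTR) = 10074/(10074+81.2) = 0.992004
A(M2) = MTBF/(MTBF+MTTR) = 22719/(22719+117.6) = 0.994850
Parallel availability: 1 − (1 − 0.992004)(1 − 0.994850) = 0.99996

0.99996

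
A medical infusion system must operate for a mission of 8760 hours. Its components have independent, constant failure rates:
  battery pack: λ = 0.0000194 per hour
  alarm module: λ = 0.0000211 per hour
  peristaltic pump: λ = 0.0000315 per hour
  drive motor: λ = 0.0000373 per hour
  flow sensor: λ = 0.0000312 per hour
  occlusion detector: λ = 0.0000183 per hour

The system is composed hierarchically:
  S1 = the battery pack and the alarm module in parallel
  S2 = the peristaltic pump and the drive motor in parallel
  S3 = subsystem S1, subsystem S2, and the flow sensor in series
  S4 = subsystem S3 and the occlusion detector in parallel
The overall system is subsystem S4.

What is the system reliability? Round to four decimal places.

0.9542

R(battery pack) = exp(−0.0000194 × 8760) = 0.843712
R(alarm module) = exp(−0.0000211 × 8760) = 0.831241
R(peristaltic pump) = exp(−0.0000315 × 8760) = 0.758858
R(drive motor) = exp(−0.0000373 × 8760) = 0.721265
R(flow sensor) = exp(−0.0000312 × 8760) = 0.760855
R(occlusion detector) = exp(−0.0000183 × 8760) = 0.851881
Parallel (battery pack and alarm module): 1 − (1 − 0.843712)(1 − 0.831241) = 0.973625
Parallel (peristaltic pump and drive motor): 1 − (1 − 0.758858)(1 − 0.721265) = 0.932785
Series ([0.973625], [0.932785], and flow sensor): 0.973625 × 0.932785 × 0.760855 = 0.690995
Parallel ([0.690995] and occlusion detector): 1 − (1 − 0.690995)(1 − 0.851881) = 0.9542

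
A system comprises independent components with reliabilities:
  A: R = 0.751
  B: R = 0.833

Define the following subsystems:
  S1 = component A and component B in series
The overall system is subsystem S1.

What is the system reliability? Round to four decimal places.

0.6256

Series (A and B): 0.751000 × 0.833000 = 0.6256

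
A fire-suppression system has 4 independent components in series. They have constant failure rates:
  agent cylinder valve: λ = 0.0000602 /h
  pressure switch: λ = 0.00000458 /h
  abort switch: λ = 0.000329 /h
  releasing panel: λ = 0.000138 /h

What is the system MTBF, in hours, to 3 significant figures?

Series of exponential components: λ_sys = Σ λ_i
λ_sys = 0.0000602 + 0.00000458 + 0.000329 + 0.000138 = 5.3178e-04 /h
MTBF = 1 / λ_sys = 1880 h

1880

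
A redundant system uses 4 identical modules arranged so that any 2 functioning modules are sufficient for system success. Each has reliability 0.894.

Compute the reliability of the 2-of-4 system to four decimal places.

R = Σ_{i=2}^{4} C(4,i) p^i (1−p)^{4−i} with p = 0.894
C(4,2)·0.894^2·0.106^2 = 0.053881
C(4,3)·0.894^3·0.106^1 = 0.302955
C(4,4)·0.894^4·0.106^0 = 0.638778
Sum = 0.9956

0.9956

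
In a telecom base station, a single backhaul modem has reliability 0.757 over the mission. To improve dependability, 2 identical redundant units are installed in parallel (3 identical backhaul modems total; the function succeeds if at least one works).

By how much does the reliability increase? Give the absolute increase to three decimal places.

0.229

R_before = 0.757
R_after = 1 − (1 − 0.757)^3 = 0.986
ΔR = 0.986 − 0.757 = 0.229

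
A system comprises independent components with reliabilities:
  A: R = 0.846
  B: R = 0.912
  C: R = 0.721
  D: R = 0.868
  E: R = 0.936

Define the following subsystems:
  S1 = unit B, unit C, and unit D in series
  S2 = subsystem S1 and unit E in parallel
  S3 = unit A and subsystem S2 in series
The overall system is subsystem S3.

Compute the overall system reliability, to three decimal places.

0.823

Series (B, C, and D): 0.91200 × 0.72100 × 0.86800 = 0.57076
Parallel ([0.57076] and E): 1 − (1 − 0.57076)(1 − 0.93600) = 0.97253
Series (A and [0.97253]): 0.84600 × 0.97253 = 0.823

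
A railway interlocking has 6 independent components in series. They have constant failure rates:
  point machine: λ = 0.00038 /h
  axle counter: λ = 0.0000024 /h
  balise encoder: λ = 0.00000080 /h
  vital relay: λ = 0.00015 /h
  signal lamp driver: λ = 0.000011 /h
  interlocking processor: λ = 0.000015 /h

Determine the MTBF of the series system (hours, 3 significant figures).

1790

Series of exponential components: λ_sys = Σ λ_i
λ_sys = 0.00038 + 0.0000024 + 0.00000080 + 0.00015 + 0.000011 + 0.000015 = 5.5920e-04 /h
MTBF = 1 / λ_sys = 1790 h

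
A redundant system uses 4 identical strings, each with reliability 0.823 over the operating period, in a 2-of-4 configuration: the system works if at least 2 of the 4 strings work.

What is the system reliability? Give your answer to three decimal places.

R = Σ_{i=2}^{4} C(4,i) p^i (1−p)^{4−i} with p = 0.823
C(4,2)·0.823^2·0.177^2 = 0.12732
C(4,3)·0.823^3·0.177^1 = 0.39467
C(4,4)·0.823^4·0.177^0 = 0.45877
Sum = 0.981

0.981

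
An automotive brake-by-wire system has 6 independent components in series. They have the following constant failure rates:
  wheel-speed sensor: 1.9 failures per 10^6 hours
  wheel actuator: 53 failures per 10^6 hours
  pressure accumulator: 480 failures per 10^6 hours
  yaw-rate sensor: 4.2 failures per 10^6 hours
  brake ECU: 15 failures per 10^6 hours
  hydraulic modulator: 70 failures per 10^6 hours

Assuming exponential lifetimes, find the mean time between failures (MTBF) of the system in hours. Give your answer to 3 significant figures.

Series of exponential components: λ_sys = Σ λ_i
λ_sys = 0.0000019 + 0.000053 + 0.00048 + 0.0000042 + 0.000015 + 0.000070 = 6.2410e-04 /h
MTBF = 1 / λ_sys = 1600 h

1600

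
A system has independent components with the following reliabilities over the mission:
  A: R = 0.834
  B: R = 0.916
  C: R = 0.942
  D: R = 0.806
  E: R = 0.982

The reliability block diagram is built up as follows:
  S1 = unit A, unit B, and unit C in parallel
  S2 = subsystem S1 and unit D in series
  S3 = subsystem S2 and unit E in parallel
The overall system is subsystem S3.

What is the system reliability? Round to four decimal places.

0.9965

Parallel (A, B, and C): 1 − (1 − 0.834000)(1 − 0.916000)(1 − 0.942000) = 0.999191
Series ([0.999191] and D): 0.999191 × 0.806000 = 0.805348
Parallel ([0.805348] and E): 1 − (1 − 0.805348)(1 − 0.982000) = 0.9965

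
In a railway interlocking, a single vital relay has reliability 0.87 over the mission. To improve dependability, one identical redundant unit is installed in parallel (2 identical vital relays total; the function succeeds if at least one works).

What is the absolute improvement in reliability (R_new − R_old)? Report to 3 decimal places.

0.113

R_before = 0.87
R_after = 1 − (1 − 0.87)^2 = 0.983
ΔR = 0.983 − 0.87 = 0.113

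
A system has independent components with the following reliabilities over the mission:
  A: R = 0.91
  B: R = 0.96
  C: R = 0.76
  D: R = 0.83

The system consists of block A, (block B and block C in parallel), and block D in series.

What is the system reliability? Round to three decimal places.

0.748

Parallel (B and C): 1 − (1 − 0.96000)(1 − 0.76000) = 0.99040
Series (A, [0.99040], and D): 0.91000 × 0.99040 × 0.83000 = 0.748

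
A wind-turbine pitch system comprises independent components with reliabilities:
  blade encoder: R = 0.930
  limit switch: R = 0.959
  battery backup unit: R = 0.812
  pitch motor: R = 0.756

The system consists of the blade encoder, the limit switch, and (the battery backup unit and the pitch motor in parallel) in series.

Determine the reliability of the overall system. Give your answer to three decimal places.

0.851

Parallel (battery backup unit and pitch motor): 1 − (1 − 0.81200)(1 − 0.75600) = 0.95413
Series (blade encoder, limit switch, and [0.95413]): 0.93000 × 0.95900 × 0.95413 = 0.851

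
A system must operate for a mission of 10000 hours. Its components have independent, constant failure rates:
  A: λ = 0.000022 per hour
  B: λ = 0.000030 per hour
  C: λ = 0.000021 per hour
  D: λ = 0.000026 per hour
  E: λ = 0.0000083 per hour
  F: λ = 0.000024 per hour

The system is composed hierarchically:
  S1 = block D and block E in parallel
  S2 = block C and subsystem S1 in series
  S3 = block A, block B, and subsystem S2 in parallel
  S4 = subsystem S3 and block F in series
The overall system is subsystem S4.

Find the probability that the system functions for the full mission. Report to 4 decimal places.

0.7784

R(A) = exp(−0.000022 × 10000) = 0.802519
R(B) = exp(−0.000030 × 10000) = 0.740818
R(C) = exp(−0.000021 × 10000) = 0.810584
R(D) = exp(−0.000026 × 10000) = 0.771052
R(E) = exp(−0.0000083 × 10000) = 0.920351
R(F) = exp(−0.000024 × 10000) = 0.786628
Parallel (D and E): 1 − (1 − 0.771052)(1 − 0.920351) = 0.981765
Series (C and [0.981765]): 0.810584 × 0.981765 = 0.795803
Parallel (A, B, and [0.795803]): 1 − (1 − 0.802519)(1 − 0.740818)(1 − 0.795803) = 0.989548
Series ([0.989548] and F): 0.989548 × 0.786628 = 0.7784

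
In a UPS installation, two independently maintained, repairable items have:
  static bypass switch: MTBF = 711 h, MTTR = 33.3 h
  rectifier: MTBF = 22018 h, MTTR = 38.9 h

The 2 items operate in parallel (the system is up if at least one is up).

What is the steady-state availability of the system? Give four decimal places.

A(static bypass switch) = MTBF/(MTBF+MTTR) = 711/(711+33.3) = 0.955260
A(rectifier) = MTBF/(MTBF+MTTR) = 22018/(22018+38.9) = 0.998236
Parallel availability: 1 − (1 − 0.955260)(1 − 0.998236) = 0.9999

0.9999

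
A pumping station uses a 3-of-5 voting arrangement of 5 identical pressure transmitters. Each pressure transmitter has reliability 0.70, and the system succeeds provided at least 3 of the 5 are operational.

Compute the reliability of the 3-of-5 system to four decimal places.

R = Σ_{i=3}^{5} C(5,i) p^i (1−p)^{5−i} with p = 0.70
C(5,3)·0.70^3·0.30^2 = 0.308700
C(5,4)·0.70^4·0.30^1 = 0.360150
C(5,5)·0.70^5·0.30^0 = 0.168070
Sum = 0.8369

0.8369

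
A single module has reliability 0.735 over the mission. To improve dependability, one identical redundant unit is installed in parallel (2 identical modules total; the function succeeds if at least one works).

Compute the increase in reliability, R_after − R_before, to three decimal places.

0.195

R_before = 0.735
R_after = 1 − (1 − 0.735)^2 = 0.930
ΔR = 0.930 − 0.735 = 0.195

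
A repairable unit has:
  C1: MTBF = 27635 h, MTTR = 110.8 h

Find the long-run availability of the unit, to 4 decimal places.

0.9960

A(C1) = MTBF/(MTBF+MTTR) = 27635/(27635+110.8) = 0.9960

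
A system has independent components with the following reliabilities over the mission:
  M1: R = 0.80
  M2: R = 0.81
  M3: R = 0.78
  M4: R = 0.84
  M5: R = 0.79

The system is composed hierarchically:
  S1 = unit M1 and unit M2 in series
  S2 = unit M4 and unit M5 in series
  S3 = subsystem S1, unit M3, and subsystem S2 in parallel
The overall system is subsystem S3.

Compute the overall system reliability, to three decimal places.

Series (M1 and M2): 0.80000 × 0.81000 = 0.64800
Series (M4 and M5): 0.84000 × 0.79000 = 0.66360
Parallel ([0.64800], M3, and [0.66360]): 1 − (1 − 0.64800)(1 − 0.78000)(1 − 0.66360) = 0.974

0.974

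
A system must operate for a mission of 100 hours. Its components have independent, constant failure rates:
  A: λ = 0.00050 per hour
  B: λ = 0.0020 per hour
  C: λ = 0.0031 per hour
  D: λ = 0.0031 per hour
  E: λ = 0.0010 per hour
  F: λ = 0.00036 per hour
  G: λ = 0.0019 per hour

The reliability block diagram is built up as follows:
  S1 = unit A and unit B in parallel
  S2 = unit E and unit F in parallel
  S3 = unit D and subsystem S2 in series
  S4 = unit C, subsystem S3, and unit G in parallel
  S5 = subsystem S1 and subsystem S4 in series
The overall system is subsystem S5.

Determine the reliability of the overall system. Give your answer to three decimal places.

0.979

R(A) = exp(−0.00050 × 100) = 0.95123
R(B) = exp(−0.0020 × 100) = 0.81873
R(C) = exp(−0.0031 × 100) = 0.73345
R(D) = exp(−0.0031 × 100) = 0.73345
R(E) = exp(−0.0010 × 100) = 0.90484
R(F) = exp(−0.00036 × 100) = 0.96464
R(G) = exp(−0.0019 × 100) = 0.82696
Parallel (A and B): 1 − (1 − 0.95123)(1 − 0.81873) = 0.99116
Parallel (E and F): 1 − (1 − 0.90484)(1 − 0.96464) = 0.99664
Series (D and [0.99664]): 0.73345 × 0.99664 = 0.73099
Parallel (C, [0.73099], and G): 1 − (1 − 0.73345)(1 − 0.73099)(1 − 0.82696) = 0.98759
Series ([0.99116] and [0.98759]): 0.99116 × 0.98759 = 0.979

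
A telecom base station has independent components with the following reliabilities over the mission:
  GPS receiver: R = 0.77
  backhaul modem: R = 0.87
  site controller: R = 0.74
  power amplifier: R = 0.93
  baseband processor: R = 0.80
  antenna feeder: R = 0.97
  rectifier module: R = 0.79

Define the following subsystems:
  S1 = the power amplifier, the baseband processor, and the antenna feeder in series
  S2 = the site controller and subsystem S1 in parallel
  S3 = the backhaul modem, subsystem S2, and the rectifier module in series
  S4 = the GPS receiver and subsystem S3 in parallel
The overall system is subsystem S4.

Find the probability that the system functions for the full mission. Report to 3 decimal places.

0.917

Series (power amplifier, baseband processor, and antenna feeder): 0.93000 × 0.80000 × 0.97000 = 0.72168
Parallel (site controller and [0.72168]): 1 − (1 − 0.74000)(1 − 0.72168) = 0.92764
Series (backhaul modem, [0.92764], and rectifier module): 0.87000 × 0.92764 × 0.79000 = 0.63757
Parallel (GPS receiver and [0.63757]): 1 − (1 − 0.77000)(1 − 0.63757) = 0.917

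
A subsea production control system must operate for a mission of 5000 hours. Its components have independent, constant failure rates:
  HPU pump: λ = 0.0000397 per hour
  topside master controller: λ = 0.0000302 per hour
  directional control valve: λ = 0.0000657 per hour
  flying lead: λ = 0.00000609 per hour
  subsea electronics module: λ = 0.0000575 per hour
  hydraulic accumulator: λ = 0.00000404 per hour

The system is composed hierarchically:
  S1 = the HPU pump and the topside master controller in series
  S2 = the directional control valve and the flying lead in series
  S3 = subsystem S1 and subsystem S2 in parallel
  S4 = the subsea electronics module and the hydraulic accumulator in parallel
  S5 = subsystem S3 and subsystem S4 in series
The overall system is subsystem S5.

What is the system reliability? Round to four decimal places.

R(HPU pump) = exp(−0.0000397 × 5000) = 0.819960
R(topside master controller) = exp(−0.0000302 × 5000) = 0.859848
R(directional control valve) = exp(−0.0000657 × 5000) = 0.720003
R(flying lead) = exp(−0.00000609 × 5000) = 0.970009
R(subsea electronics module) = exp(−0.0000575 × 5000) = 0.750137
R(hydraulic accumulator) = exp(−0.00000404 × 5000) = 0.980003
Series (HPU pump and topside master controller): 0.819960 × 0.859848 = 0.705041
Series (directional control valve and flying lead): 0.720003 × 0.970009 = 0.698409
Parallel ([0.705041] and [0.698409]): 1 − (1 − 0.705041)(1 − 0.698409) = 0.911043
Parallel (subsea electronics module and hydraulic accumulator): 1 − (1 − 0.750137)(1 − 0.980003) = 0.995003
Series ([0.911043] and [0.995003]): 0.911043 × 0.995003 = 0.9065

0.9065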